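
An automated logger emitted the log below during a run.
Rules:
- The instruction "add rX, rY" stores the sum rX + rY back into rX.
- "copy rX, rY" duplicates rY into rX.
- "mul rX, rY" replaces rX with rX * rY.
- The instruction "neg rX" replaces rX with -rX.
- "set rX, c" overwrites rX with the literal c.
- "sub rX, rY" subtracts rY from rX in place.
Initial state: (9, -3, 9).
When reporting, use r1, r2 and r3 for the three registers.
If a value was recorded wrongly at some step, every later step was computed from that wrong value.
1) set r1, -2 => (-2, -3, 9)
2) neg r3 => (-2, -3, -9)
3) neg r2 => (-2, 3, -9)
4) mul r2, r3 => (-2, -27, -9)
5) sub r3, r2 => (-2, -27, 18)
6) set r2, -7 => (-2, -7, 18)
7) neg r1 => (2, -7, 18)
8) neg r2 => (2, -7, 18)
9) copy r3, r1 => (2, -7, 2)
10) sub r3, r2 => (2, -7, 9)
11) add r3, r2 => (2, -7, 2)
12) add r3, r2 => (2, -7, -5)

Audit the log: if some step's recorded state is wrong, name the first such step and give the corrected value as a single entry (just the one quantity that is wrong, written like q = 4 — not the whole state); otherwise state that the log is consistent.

step 8, r2 = 7

1. r1 = -2 (agrees with the log)
2. r3 = -(9) = -9 (exactly as logged)
3. r2 = -(-3) = 3 (agrees with the log)
4. r2 = 3 * -9 = -27 (agrees with the log)
5. r3 = -9 - -27 = 18 (verified)
6. r2 = -7 (consistent with the log)
7. r1 = -(-2) = 2 (consistent with the log)
8. r2 = -(-7) = 7 (the recorded entry deviates here)
Conclusion: step 8 carries the first error; the entry should be r2 = 7.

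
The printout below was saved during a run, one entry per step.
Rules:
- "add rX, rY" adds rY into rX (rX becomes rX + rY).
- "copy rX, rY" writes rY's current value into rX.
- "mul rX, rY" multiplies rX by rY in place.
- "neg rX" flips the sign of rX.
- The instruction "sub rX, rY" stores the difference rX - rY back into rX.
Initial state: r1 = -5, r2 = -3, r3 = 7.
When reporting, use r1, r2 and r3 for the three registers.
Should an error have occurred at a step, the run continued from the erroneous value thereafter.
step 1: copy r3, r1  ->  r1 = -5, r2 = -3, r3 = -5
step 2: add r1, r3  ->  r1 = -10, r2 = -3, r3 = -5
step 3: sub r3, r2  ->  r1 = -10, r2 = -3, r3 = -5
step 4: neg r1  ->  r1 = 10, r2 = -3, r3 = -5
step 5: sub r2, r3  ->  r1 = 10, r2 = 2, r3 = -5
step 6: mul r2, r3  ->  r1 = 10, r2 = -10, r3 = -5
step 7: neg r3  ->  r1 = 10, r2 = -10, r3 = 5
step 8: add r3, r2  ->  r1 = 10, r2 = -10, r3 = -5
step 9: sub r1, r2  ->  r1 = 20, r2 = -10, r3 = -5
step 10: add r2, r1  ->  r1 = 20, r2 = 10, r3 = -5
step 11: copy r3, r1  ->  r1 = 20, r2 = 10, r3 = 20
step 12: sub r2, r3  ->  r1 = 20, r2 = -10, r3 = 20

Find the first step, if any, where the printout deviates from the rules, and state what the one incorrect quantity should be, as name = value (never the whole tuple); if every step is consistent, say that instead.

Step 1: r3 = -5 — consistent with the printout.
Step 2: r1 = -5 + -5 = -10 — in agreement.
Step 3: r3 = -5 - -3 = -2 — the recorded entry deviates here.
Conclusion: step 3 carries the first error; the entry should be r3 = -2.

step 3, r3 = -2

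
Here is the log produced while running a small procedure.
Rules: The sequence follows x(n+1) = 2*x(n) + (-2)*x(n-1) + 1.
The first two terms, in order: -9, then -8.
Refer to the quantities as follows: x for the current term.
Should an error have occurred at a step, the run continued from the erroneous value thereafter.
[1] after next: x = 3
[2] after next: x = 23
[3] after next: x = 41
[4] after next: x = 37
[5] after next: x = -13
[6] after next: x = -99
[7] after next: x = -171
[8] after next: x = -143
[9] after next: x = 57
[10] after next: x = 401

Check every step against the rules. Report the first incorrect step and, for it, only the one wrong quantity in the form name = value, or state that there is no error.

step 1: x = 2*(-8) + (-2)*(-9) + (1) = 3 -> exactly as logged
step 2: x = 2*(3) + (-2)*(-8) + (1) = 23 -> in agreement
step 3: x = 2*(23) + (-2)*(3) + (1) = 41 -> consistent with the log
step 4: x = 2*(41) + (-2)*(23) + (1) = 37 -> matches
step 5: x = 2*(37) + (-2)*(41) + (1) = -7 -> not what was recorded
First incorrect step: 5; the correct value is x = -7.

step 5, x = -7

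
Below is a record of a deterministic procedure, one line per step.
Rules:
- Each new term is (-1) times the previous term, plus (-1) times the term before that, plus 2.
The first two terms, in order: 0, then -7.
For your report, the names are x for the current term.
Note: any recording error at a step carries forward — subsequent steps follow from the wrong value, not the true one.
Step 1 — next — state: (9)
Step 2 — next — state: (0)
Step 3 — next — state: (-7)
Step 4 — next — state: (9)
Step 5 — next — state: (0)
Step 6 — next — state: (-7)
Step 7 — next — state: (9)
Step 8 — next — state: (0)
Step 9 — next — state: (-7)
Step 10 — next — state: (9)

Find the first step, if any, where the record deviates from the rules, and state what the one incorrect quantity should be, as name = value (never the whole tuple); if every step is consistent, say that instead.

no error

Recomputing the run from the initial state:
step 1: x = 9
step 2: x = 0
step 3: x = -7
step 4: x = 9
step 5: x = 0
step 6: x = -7
step 7: x = 9
step 8: x = 0
step 9: x = -7
step 10: x = 9
This matches the record at every step.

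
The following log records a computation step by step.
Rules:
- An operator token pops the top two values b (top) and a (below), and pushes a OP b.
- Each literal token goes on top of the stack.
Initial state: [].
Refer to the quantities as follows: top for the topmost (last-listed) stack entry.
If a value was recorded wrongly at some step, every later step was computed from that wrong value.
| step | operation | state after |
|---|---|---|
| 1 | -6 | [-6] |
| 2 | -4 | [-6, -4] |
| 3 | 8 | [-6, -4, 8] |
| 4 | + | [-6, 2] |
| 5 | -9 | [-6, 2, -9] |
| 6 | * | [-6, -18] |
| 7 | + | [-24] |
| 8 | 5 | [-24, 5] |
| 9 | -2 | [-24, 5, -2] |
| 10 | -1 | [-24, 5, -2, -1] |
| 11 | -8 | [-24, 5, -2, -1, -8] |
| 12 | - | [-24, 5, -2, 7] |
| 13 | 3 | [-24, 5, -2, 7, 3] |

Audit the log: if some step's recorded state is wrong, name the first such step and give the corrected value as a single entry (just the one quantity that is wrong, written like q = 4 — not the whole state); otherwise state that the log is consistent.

1. push -6: top = -6 (matches)
2. push -4: top = -4 (checks out)
3. push 8: top = 8 (confirmed correct)
4. -4 + 8 = 4 (not what was recorded)
Conclusion: step 4 carries the first error; the entry should be top = 4.

step 4, top = 4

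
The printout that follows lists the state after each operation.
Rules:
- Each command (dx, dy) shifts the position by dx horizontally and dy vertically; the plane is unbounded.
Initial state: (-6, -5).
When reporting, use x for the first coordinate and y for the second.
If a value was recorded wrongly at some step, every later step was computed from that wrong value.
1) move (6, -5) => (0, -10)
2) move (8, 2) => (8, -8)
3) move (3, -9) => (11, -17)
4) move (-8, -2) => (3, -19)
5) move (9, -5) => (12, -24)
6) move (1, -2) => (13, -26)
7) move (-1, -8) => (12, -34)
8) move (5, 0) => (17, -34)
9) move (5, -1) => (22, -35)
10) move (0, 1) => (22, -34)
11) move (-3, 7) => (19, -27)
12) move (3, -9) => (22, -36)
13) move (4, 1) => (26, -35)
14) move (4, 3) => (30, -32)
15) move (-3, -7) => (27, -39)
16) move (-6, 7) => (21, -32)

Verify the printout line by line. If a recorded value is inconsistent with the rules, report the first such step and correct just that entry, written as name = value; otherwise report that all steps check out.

Recomputing the run from the initial state:
step 1: x = 0, y = -10
step 2: x = 8, y = -8
step 3: x = 11, y = -17
step 4: x = 3, y = -19
step 5: x = 12, y = -24
step 6: x = 13, y = -26
step 7: x = 12, y = -34
step 8: x = 17, y = -34
step 9: x = 22, y = -35
step 10: x = 22, y = -34
step 11: x = 19, y = -27
step 12: x = 22, y = -36
step 13: x = 26, y = -35
step 14: x = 30, y = -32
step 15: x = 27, y = -39
step 16: x = 21, y = -32
This matches the printout at every step.

no error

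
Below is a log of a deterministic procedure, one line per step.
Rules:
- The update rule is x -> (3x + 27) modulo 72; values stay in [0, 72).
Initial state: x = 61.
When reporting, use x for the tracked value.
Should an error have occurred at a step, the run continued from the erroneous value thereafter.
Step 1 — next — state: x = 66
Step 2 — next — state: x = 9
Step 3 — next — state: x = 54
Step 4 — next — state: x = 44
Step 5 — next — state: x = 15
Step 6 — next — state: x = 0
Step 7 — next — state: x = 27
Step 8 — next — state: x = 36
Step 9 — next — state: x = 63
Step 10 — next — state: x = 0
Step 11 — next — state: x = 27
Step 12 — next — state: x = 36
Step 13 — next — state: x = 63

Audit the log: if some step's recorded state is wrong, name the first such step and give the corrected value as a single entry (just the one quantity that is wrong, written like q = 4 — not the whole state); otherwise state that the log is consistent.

step 4, x = 45

Recomputing the run from the initial state:
step 1: x = 66
step 2: x = 9
step 3: x = 54
step 4: x = 45
step 5: x = 18
step 6: x = 9
step 7: x = 54
step 8: x = 45
step 9: x = 18
step 10: x = 9
step 11: x = 54
step 12: x = 45
step 13: x = 18
The first disagreement with the log is at step 4, where the value should be x = 45.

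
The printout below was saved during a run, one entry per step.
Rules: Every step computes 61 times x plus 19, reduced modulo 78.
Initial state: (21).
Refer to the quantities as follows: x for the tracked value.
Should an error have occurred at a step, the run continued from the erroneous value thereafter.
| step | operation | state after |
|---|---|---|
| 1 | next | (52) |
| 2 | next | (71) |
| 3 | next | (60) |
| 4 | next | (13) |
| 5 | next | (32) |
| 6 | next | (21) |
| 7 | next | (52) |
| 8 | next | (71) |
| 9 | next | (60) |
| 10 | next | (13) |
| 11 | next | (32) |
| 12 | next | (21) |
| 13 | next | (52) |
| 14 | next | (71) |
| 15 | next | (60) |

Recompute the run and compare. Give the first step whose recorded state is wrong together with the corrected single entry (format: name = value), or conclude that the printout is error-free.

no error

Recomputing the run from the initial state:
step 1: x = 52
step 2: x = 71
step 3: x = 60
step 4: x = 13
step 5: x = 32
step 6: x = 21
step 7: x = 52
step 8: x = 71
step 9: x = 60
step 10: x = 13
step 11: x = 32
step 12: x = 21
step 13: x = 52
step 14: x = 71
step 15: x = 60
This matches the printout at every step.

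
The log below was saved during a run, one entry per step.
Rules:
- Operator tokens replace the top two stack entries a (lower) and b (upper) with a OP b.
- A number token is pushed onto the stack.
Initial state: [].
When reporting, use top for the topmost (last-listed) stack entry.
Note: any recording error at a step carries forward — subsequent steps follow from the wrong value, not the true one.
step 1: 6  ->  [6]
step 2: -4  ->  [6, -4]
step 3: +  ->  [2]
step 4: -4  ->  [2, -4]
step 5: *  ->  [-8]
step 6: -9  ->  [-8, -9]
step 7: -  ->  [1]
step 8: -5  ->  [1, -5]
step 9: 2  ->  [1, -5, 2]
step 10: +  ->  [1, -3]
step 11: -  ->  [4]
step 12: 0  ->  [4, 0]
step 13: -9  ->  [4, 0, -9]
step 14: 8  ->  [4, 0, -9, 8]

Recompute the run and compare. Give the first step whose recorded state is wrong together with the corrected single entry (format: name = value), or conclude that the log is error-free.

1. push 6: top = 6 (confirmed correct)
2. push -4: top = -4 (verified)
3. 6 + -4 = 2 (consistent with the log)
4. push -4: top = -4 (consistent with the log)
5. 2 * -4 = -8 (no discrepancy)
6. push -9: top = -9 (no discrepancy)
7. -8 - -9 = 1 (verified)
8. push -5: top = -5 (in agreement)
9. push 2: top = 2 (no discrepancy)
10. -5 + 2 = -3 (no discrepancy)
11. 1 - -3 = 4 (same as recorded)
12. push 0: top = 0 (verified)
13. push -9: top = -9 (matches)
14. push 8: top = 8 (no discrepancy)
Each recorded entry agrees with the recomputation.

no error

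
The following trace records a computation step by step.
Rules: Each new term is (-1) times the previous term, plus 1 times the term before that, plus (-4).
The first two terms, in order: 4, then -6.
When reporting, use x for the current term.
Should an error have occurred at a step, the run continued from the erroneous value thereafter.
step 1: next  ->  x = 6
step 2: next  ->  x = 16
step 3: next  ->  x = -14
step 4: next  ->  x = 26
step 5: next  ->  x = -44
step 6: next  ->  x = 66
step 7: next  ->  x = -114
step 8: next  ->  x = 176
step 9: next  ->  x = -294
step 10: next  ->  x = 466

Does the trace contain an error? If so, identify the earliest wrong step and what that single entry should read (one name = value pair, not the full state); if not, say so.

Recomputing the run from the initial state:
step 1: x = 6
step 2: x = -16
step 3: x = 18
step 4: x = -38
step 5: x = 52
step 6: x = -94
step 7: x = 142
step 8: x = -240
step 9: x = 378
step 10: x = -622
The first disagreement with the trace is at step 2, where the value should be x = -16.

step 2, x = -16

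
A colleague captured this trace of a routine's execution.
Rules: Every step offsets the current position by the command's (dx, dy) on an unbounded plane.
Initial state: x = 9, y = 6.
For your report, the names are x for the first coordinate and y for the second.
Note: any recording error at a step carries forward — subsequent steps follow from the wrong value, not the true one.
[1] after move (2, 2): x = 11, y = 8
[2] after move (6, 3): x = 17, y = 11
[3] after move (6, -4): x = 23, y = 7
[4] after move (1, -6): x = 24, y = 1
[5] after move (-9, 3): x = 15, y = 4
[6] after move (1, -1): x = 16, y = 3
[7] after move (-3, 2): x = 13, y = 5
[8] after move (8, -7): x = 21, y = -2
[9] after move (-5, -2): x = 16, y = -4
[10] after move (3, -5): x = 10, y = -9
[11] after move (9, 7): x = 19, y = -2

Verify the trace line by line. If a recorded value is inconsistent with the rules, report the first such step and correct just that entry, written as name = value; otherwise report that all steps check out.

Recomputing the run from the initial state:
step 1: x = 11, y = 8
step 2: x = 17, y = 11
step 3: x = 23, y = 7
step 4: x = 24, y = 1
step 5: x = 15, y = 4
step 6: x = 16, y = 3
step 7: x = 13, y = 5
step 8: x = 21, y = -2
step 9: x = 16, y = -4
step 10: x = 19, y = -9
step 11: x = 28, y = -2
The first disagreement with the trace is at step 10, where the value should be x = 19.

step 10, x = 19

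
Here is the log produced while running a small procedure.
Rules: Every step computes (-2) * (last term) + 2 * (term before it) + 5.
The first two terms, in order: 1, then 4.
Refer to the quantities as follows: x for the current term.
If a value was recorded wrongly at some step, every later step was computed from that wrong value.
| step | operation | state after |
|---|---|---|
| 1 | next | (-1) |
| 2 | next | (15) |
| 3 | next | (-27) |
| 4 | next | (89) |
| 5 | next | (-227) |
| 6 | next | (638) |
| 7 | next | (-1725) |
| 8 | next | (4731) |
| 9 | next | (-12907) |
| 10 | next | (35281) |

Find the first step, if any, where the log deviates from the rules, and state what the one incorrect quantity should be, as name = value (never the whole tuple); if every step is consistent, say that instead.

step 6, x = 637

Step 1: x = -2*(4) + (2)*(1) + (5) = -1 — no discrepancy.
Step 2: x = -2*(-1) + (2)*(4) + (5) = 15 — consistent with the log.
Step 3: x = -2*(15) + (2)*(-1) + (5) = -27 — in agreement.
Step 4: x = -2*(-27) + (2)*(15) + (5) = 89 — same as recorded.
Step 5: x = -2*(89) + (2)*(-27) + (5) = -227 — exactly as logged.
Step 6: x = -2*(-227) + (2)*(89) + (5) = 637 — the log has a different value.
That makes step 6 the first incorrect line — x = 637 is what it should show.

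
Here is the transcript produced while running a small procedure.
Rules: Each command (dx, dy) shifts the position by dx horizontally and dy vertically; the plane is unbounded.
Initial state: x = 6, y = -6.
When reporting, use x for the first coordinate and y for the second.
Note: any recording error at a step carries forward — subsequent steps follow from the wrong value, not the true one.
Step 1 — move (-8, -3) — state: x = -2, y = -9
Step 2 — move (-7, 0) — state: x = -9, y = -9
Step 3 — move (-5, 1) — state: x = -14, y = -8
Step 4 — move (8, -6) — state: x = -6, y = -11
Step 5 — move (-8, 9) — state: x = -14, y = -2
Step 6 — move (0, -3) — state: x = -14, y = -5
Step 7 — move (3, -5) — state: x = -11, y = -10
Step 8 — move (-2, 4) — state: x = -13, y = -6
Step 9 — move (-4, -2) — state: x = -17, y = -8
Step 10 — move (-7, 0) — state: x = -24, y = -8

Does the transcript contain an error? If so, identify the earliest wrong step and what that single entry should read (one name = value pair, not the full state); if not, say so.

step 4, y = -14

step 1: x = 6 + (-8) = -2, y = -6 + (-3) = -9 -> consistent with the transcript
step 2: x = -2 + (-7) = -9, y = -9 + (0) = -9 -> same as recorded
step 3: x = -9 + (-5) = -14, y = -9 + (1) = -8 -> checks out
step 4: x = -14 + (8) = -6, y = -8 + (-6) = -14 -> the recorded entry deviates here
So the first discrepancy is step 4, where the right value is y = -14.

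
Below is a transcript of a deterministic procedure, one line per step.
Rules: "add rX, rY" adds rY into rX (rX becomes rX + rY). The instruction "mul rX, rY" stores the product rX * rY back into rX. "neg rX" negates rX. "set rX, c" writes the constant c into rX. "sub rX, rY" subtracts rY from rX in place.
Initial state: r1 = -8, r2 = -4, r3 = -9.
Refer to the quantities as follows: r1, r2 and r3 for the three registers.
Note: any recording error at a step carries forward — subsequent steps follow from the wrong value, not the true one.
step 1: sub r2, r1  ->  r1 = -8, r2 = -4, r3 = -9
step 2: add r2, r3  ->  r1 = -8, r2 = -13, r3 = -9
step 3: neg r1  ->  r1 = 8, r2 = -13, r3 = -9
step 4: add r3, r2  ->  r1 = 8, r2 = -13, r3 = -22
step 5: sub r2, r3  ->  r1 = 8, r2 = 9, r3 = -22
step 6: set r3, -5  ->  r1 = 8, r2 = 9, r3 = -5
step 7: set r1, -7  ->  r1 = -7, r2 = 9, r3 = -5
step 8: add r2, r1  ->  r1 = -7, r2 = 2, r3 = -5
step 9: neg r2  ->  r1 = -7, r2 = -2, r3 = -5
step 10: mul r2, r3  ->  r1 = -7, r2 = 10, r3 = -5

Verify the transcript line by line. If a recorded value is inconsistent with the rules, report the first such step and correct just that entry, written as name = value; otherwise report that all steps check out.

step 1: r2 = -4 - -8 = 4 -> this is not what the transcript shows
That makes step 1 the first incorrect line — r2 = 4 is what it should show.

step 1, r2 = 4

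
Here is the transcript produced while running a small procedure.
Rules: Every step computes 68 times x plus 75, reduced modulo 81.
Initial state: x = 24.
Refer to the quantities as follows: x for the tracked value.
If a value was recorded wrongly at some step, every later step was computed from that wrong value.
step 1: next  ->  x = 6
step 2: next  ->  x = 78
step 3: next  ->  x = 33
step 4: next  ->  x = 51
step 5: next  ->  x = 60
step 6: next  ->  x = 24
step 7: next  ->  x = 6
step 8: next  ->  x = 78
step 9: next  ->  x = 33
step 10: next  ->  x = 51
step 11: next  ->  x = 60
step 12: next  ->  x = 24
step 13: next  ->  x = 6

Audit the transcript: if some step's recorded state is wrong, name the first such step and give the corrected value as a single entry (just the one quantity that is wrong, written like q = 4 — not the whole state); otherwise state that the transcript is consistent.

no error

1. x = (68*24 + 75) mod 81 = 6 (consistent with the transcript)
2. x = (68*6 + 75) mod 81 = 78 (same as recorded)
3. x = (68*78 + 75) mod 81 = 33 (verified)
4. x = (68*33 + 75) mod 81 = 51 (consistent with the transcript)
5. x = (68*51 + 75) mod 81 = 60 (exactly as logged)
6. x = (68*60 + 75) mod 81 = 24 (checks out)
7. x = (68*24 + 75) mod 81 = 6 (exactly as logged)
8. x = (68*6 + 75) mod 81 = 78 (consistent with the transcript)
9. x = (68*78 + 75) mod 81 = 33 (in agreement)
10. x = (68*33 + 75) mod 81 = 51 (verified)
11. x = (68*51 + 75) mod 81 = 60 (checks out)
12. x = (68*60 + 75) mod 81 = 24 (in agreement)
13. x = (68*24 + 75) mod 81 = 6 (verified)
Each recorded entry agrees with the recomputation.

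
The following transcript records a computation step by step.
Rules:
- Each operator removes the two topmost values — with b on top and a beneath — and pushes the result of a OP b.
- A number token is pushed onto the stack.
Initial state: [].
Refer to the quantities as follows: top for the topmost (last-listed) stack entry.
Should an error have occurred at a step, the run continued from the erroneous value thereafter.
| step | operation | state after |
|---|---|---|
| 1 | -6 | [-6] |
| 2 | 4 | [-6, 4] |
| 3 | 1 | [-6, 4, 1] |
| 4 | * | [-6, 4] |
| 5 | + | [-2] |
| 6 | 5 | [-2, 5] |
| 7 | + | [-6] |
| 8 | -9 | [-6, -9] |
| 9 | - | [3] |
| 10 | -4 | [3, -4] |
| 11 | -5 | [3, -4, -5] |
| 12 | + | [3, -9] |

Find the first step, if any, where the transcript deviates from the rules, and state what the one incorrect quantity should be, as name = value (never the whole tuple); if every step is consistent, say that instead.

step 7, top = 3

Step 1: push -6: top = -6 — confirmed correct.
Step 2: push 4: top = 4 — checks out.
Step 3: push 1: top = 1 — matches.
Step 4: 4 * 1 = 4 — confirmed correct.
Step 5: -6 + 4 = -2 — in agreement.
Step 6: push 5: top = 5 — agrees with the transcript.
Step 7: -2 + 5 = 3 — the transcript disagrees here.
Step 7 is the first one off; corrected, top = 3.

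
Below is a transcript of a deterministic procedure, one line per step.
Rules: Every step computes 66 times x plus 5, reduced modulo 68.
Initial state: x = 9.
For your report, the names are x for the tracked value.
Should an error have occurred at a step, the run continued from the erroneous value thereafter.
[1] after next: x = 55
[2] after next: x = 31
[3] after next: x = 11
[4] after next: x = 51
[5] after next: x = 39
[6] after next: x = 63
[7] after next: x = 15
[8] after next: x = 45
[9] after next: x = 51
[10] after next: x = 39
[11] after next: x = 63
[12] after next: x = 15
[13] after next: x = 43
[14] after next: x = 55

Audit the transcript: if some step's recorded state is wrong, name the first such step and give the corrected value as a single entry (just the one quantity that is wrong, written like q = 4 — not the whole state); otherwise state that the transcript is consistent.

step 8, x = 43

Recomputing the run from the initial state:
step 1: x = 55
step 2: x = 31
step 3: x = 11
step 4: x = 51
step 5: x = 39
step 6: x = 63
step 7: x = 15
step 8: x = 43
step 9: x = 55
step 10: x = 31
step 11: x = 11
step 12: x = 51
step 13: x = 39
step 14: x = 63
The first disagreement with the transcript is at step 8, where the value should be x = 43.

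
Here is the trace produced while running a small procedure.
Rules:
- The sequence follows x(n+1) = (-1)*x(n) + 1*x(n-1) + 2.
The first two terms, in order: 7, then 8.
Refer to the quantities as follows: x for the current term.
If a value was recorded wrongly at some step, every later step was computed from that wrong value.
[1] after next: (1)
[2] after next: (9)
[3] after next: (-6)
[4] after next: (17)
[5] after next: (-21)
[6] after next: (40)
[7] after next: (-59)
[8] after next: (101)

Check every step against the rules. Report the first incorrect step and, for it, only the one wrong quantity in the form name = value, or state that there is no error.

no error

Step 1: x = -1*(8) + (1)*(7) + (2) = 1 — same as recorded.
Step 2: x = -1*(1) + (1)*(8) + (2) = 9 — no discrepancy.
Step 3: x = -1*(9) + (1)*(1) + (2) = -6 — matches.
Step 4: x = -1*(-6) + (1)*(9) + (2) = 17 — checks out.
Step 5: x = -1*(17) + (1)*(-6) + (2) = -21 — consistent with the trace.
Step 6: x = -1*(-21) + (1)*(17) + (2) = 40 — checks out.
Step 7: x = -1*(40) + (1)*(-21) + (2) = -59 — consistent with the trace.
Step 8: x = -1*(-59) + (1)*(40) + (2) = 101 — checks out.
No step deviates from the rules.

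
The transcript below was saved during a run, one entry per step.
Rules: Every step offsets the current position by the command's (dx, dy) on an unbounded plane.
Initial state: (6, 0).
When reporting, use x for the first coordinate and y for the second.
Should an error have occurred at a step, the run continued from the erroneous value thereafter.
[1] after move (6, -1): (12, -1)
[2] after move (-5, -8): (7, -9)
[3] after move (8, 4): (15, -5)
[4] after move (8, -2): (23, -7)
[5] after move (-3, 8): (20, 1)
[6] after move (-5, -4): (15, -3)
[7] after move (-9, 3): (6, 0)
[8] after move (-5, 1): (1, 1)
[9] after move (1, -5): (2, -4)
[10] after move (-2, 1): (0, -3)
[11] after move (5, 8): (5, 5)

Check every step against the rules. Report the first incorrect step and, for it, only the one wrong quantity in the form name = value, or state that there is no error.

no error

Recomputing the run from the initial state:
step 1: x = 12, y = -1
step 2: x = 7, y = -9
step 3: x = 15, y = -5
step 4: x = 23, y = -7
step 5: x = 20, y = 1
step 6: x = 15, y = -3
step 7: x = 6, y = 0
step 8: x = 1, y = 1
step 9: x = 2, y = -4
step 10: x = 0, y = -3
step 11: x = 5, y = 5
This matches the transcript at every step.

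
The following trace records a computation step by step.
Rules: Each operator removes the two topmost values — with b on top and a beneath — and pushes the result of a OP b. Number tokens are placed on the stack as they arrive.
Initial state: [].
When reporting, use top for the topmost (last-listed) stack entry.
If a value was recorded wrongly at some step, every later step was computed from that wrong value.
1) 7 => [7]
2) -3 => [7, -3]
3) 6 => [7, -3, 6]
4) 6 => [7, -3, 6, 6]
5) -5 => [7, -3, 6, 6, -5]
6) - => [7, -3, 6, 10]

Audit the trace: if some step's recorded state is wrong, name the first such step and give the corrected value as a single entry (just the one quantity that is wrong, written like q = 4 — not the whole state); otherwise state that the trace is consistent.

step 6, top = 11

Recomputing the run from the initial state:
step 1: [7]
step 2: [7, -3]
step 3: [7, -3, 6]
step 4: [7, -3, 6, 6]
step 5: [7, -3, 6, 6, -5]
step 6: [7, -3, 6, 11]
The first disagreement with the trace is at step 6, where the value should be top = 11.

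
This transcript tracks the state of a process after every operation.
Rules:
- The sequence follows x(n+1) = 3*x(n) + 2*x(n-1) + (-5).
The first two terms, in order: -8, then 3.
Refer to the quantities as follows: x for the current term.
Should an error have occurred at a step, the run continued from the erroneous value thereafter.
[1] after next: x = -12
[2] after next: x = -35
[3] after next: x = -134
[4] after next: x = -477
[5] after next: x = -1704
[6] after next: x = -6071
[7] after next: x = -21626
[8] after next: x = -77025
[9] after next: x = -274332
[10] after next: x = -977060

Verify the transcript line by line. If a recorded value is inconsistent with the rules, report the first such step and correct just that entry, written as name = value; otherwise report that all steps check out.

Recomputing the run from the initial state:
step 1: x = -12
step 2: x = -35
step 3: x = -134
step 4: x = -477
step 5: x = -1704
step 6: x = -6071
step 7: x = -21626
step 8: x = -77025
step 9: x = -274332
step 10: x = -977051
The first disagreement with the transcript is at step 10, where the value should be x = -977051.

step 10, x = -977051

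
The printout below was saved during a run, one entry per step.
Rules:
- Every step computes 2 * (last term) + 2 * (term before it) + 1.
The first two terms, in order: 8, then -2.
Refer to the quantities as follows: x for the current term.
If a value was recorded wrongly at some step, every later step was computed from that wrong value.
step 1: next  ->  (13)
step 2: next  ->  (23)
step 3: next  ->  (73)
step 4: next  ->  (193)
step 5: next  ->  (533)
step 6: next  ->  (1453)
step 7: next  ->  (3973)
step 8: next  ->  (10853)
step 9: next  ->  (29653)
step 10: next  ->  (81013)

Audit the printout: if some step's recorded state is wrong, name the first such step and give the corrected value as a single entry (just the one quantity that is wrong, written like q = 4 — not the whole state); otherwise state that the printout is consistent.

Recomputing the run from the initial state:
step 1: x = 13
step 2: x = 23
step 3: x = 73
step 4: x = 193
step 5: x = 533
step 6: x = 1453
step 7: x = 3973
step 8: x = 10853
step 9: x = 29653
step 10: x = 81013
This matches the printout at every step.

no error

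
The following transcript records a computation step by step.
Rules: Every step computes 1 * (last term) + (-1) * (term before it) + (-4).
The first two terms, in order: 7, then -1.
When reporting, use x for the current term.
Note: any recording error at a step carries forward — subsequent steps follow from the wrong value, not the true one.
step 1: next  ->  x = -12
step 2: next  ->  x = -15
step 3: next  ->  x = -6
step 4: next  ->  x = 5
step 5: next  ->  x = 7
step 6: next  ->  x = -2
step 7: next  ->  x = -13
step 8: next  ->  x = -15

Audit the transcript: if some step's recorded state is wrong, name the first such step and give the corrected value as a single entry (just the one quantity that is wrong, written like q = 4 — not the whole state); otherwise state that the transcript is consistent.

step 3, x = -7

1. x = 1*(-1) + (-1)*(7) + (-4) = -12 (agrees with the transcript)
2. x = 1*(-12) + (-1)*(-1) + (-4) = -15 (verified)
3. x = 1*(-15) + (-1)*(-12) + (-4) = -7 (the transcript disagrees here)
First deviation found at step 3; the corrected entry is x = -7.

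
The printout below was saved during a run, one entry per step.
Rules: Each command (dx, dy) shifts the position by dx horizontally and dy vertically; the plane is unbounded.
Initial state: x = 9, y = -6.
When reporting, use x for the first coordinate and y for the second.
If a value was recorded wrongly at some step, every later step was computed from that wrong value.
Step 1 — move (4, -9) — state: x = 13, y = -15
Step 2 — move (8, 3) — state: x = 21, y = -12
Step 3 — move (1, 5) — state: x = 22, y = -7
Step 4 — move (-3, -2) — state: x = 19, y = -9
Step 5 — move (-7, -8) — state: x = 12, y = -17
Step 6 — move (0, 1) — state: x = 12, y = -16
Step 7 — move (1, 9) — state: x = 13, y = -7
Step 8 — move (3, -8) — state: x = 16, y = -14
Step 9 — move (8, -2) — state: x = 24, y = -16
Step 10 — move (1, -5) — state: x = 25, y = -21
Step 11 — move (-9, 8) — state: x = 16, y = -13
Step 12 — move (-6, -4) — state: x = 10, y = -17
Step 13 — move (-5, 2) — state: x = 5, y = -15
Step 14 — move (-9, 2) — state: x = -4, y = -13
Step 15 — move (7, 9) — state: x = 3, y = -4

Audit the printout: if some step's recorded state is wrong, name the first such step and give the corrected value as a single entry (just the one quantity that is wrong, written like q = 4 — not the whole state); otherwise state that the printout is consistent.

step 8, y = -15

step 1: x = 9 + (4) = 13, y = -6 + (-9) = -15 -> checks out
step 2: x = 13 + (8) = 21, y = -15 + (3) = -12 -> consistent with the printout
step 3: x = 21 + (1) = 22, y = -12 + (5) = -7 -> no discrepancy
step 4: x = 22 + (-3) = 19, y = -7 + (-2) = -9 -> verified
step 5: x = 19 + (-7) = 12, y = -9 + (-8) = -17 -> no discrepancy
step 6: x = 12 + (0) = 12, y = -17 + (1) = -16 -> checks out
step 7: x = 12 + (1) = 13, y = -16 + (9) = -7 -> confirmed correct
step 8: x = 13 + (3) = 16, y = -7 + (-8) = -15 -> a discrepancy with the printout
The earliest wrong entry is at step 8: it should read y = -15.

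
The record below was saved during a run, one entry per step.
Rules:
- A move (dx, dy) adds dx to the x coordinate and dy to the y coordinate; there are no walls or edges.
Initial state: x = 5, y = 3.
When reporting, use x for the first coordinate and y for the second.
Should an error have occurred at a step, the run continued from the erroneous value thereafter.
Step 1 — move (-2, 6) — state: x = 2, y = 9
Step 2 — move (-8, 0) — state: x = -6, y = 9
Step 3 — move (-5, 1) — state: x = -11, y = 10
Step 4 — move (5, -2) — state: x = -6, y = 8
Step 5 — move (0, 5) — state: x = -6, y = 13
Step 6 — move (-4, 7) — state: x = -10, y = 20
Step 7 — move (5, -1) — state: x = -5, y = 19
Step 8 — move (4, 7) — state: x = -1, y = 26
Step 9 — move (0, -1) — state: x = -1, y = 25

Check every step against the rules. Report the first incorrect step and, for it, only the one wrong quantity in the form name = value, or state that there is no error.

step 1, x = 3

Step 1: x = 5 + (-2) = 3, y = 3 + (6) = 9 — a discrepancy with the record.
The audit stops at step 1: the recorded entry is wrong and should be x = 3.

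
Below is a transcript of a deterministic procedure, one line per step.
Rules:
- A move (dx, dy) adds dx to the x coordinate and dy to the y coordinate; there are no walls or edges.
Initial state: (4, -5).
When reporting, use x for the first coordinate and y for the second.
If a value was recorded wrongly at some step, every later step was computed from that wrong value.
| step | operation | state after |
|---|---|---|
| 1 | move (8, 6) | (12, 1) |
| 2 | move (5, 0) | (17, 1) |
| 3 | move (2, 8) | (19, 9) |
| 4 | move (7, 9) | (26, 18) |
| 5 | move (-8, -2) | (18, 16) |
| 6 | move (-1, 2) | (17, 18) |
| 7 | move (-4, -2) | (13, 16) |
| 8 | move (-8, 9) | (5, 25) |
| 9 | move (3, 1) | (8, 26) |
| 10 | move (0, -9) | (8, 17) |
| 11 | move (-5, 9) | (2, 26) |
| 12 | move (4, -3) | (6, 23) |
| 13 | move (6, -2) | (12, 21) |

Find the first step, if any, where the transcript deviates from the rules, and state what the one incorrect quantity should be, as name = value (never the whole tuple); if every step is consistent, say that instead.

step 11, x = 3

1. x = 4 + (8) = 12, y = -5 + (6) = 1 (verified)
2. x = 12 + (5) = 17, y = 1 + (0) = 1 (verified)
3. x = 17 + (2) = 19, y = 1 + (8) = 9 (checks out)
4. x = 19 + (7) = 26, y = 9 + (9) = 18 (exactly as logged)
5. x = 26 + (-8) = 18, y = 18 + (-2) = 16 (matches)
6. x = 18 + (-1) = 17, y = 16 + (2) = 18 (in agreement)
7. x = 17 + (-4) = 13, y = 18 + (-2) = 16 (confirmed correct)
8. x = 13 + (-8) = 5, y = 16 + (9) = 25 (confirmed correct)
9. x = 5 + (3) = 8, y = 25 + (1) = 26 (agrees with the transcript)
10. x = 8 + (0) = 8, y = 26 + (-9) = 17 (same as recorded)
11. x = 8 + (-5) = 3, y = 17 + (9) = 26 (the transcript has a different value)
The audit stops at step 11: the recorded entry is wrong and should be x = 3.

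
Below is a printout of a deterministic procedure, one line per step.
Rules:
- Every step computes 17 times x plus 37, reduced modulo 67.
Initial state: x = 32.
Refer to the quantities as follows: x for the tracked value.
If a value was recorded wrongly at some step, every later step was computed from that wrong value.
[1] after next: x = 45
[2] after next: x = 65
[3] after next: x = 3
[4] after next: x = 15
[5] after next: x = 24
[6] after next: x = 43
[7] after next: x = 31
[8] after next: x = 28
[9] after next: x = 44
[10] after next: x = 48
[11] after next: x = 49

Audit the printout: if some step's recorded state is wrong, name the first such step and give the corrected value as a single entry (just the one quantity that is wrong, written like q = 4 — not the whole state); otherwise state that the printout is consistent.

step 4, x = 21

Recomputing the run from the initial state:
step 1: x = 45
step 2: x = 65
step 3: x = 3
step 4: x = 21
step 5: x = 59
step 6: x = 35
step 7: x = 29
step 8: x = 61
step 9: x = 2
step 10: x = 4
step 11: x = 38
The first disagreement with the printout is at step 4, where the value should be x = 21.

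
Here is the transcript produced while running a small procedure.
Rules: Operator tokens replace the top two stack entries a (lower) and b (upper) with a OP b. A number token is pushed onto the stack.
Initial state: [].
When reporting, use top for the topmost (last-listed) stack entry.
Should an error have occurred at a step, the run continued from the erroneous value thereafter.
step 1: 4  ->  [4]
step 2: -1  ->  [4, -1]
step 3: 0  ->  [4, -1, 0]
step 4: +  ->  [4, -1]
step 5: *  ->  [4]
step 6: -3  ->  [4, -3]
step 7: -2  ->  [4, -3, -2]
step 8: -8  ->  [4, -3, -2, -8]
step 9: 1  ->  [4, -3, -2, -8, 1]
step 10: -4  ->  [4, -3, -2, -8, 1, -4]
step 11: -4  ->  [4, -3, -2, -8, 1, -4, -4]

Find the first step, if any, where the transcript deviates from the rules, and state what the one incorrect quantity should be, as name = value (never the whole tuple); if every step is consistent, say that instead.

step 5, top = -4

Recomputing the run from the initial state:
step 1: [4]
step 2: [4, -1]
step 3: [4, -1, 0]
step 4: [4, -1]
step 5: [-4]
step 6: [-4, -3]
step 7: [-4, -3, -2]
step 8: [-4, -3, -2, -8]
step 9: [-4, -3, -2, -8, 1]
step 10: [-4, -3, -2, -8, 1, -4]
step 11: [-4, -3, -2, -8, 1, -4, -4]
The first disagreement with the transcript is at step 5, where the value should be top = -4.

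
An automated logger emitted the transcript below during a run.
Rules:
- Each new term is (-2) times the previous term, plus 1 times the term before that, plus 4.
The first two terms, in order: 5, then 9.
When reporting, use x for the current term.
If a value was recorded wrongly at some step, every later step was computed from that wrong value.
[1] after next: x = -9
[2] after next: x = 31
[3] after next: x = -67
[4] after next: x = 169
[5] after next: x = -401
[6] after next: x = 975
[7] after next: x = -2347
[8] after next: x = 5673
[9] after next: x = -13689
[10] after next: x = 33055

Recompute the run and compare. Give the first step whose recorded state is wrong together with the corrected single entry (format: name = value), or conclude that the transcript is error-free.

no error

Recomputing the run from the initial state:
step 1: x = -9
step 2: x = 31
step 3: x = -67
step 4: x = 169
step 5: x = -401
step 6: x = 975
step 7: x = -2347
step 8: x = 5673
step 9: x = -13689
step 10: x = 33055
This matches the transcript at every step.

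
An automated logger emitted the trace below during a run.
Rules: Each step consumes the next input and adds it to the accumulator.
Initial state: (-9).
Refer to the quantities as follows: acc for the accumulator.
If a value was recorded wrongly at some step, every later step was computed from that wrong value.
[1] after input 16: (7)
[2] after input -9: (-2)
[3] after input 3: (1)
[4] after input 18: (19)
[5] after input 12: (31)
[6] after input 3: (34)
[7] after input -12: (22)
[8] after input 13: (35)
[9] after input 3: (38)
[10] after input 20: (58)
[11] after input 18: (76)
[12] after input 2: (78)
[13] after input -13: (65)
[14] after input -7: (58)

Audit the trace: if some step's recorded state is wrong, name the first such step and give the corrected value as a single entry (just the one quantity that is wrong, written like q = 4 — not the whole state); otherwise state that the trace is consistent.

no error

1. acc = -9 + 16 = 7 (verified)
2. acc = 7 + -9 = -2 (no discrepancy)
3. acc = -2 + 3 = 1 (in agreement)
4. acc = 1 + 18 = 19 (agrees with the trace)
5. acc = 19 + 12 = 31 (agrees with the trace)
6. acc = 31 + 3 = 34 (in agreement)
7. acc = 34 + -12 = 22 (exactly as logged)
8. acc = 22 + 13 = 35 (no discrepancy)
9. acc = 35 + 3 = 38 (no discrepancy)
10. acc = 38 + 20 = 58 (agrees with the trace)
11. acc = 58 + 18 = 76 (confirmed correct)
12. acc = 76 + 2 = 78 (no discrepancy)
13. acc = 78 + -13 = 65 (no discrepancy)
14. acc = 65 + -7 = 58 (in agreement)
No step deviates from the rules.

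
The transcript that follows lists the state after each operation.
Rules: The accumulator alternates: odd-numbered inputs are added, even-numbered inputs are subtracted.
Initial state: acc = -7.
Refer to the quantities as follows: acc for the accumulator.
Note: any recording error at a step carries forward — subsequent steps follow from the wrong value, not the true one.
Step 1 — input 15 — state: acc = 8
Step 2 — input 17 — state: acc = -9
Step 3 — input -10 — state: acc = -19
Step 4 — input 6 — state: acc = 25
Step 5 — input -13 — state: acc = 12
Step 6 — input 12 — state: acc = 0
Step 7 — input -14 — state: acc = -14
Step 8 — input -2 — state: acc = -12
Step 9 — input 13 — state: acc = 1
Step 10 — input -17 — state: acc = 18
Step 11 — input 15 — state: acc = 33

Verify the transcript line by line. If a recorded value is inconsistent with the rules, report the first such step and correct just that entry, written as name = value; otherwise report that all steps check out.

step 4, acc = -25

1. acc = -7 + 15 = 8 (agrees with the transcript)
2. acc = 8 - 17 = -9 (matches)
3. acc = -9 + -10 = -19 (checks out)
4. acc = -19 - 6 = -25 (the entry is off here)
First deviation found at step 4; the corrected entry is acc = -25.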